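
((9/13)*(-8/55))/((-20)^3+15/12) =32/2541825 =0.00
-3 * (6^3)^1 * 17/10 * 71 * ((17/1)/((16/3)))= -4986117/20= -249305.85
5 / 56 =0.09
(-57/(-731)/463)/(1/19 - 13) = -361/27753146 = -0.00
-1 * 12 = -12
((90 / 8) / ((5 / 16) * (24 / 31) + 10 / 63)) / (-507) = -5859 / 105794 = -0.06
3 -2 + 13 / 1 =14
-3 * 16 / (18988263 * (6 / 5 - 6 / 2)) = 80 / 56964789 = 0.00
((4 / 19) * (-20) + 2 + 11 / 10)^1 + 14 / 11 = 339 / 2090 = 0.16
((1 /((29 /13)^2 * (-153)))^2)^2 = 815730721 /274125670190023783041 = 0.00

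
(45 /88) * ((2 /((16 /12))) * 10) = 675 /88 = 7.67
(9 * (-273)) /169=-189 /13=-14.54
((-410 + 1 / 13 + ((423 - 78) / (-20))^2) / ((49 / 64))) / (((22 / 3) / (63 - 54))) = -1262034 / 7007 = -180.11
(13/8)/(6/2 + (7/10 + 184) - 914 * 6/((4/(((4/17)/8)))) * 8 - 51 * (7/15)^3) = -19125/1648532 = -0.01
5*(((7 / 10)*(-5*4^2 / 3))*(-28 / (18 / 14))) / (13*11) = 54880 / 3861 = 14.21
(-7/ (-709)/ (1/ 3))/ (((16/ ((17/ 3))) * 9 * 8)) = 119/ 816768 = 0.00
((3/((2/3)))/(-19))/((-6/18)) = 27/38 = 0.71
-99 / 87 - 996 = -28917 / 29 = -997.14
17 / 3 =5.67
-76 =-76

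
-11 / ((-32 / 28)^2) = -539 / 64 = -8.42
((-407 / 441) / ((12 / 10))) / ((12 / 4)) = -2035 / 7938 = -0.26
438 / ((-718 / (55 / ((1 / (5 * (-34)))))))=2047650 / 359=5703.76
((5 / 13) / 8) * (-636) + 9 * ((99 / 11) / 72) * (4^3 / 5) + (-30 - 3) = -6393 / 130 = -49.18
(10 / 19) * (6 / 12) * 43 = 215 / 19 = 11.32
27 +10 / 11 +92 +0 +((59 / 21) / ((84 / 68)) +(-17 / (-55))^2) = 163123249 / 1334025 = 122.28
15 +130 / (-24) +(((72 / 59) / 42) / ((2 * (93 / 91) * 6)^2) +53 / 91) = 1416212011 / 139309443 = 10.17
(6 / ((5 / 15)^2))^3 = 157464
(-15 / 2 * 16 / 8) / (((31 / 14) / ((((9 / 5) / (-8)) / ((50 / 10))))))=189 / 620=0.30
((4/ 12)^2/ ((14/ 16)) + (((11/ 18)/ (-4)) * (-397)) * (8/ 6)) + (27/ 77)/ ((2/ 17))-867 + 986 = 421991/ 2079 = 202.98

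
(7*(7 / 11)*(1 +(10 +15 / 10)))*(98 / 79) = 60025 / 869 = 69.07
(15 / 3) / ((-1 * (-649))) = 5 / 649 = 0.01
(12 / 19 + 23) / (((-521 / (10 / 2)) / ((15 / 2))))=-1.70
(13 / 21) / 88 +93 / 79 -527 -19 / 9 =-231219295 / 437976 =-527.93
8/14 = 4/7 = 0.57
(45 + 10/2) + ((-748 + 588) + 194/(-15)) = -122.93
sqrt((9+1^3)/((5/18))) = 6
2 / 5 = 0.40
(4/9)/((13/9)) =4/13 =0.31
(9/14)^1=9/14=0.64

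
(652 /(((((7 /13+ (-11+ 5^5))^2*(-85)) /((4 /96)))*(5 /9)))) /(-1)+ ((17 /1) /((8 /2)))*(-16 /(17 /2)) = -11147641940159 /1393455252850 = -8.00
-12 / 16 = -3 / 4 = -0.75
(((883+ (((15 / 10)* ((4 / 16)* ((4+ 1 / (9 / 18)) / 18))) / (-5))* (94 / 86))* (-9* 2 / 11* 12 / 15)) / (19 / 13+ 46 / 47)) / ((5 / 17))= -6760659399 / 4197875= -1610.50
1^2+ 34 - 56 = -21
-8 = -8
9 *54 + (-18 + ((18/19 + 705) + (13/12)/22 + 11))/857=2092680199/4298712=486.82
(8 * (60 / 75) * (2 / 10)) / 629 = 32 / 15725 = 0.00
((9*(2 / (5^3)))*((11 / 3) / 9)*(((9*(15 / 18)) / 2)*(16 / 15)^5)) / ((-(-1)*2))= 2883584 / 18984375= 0.15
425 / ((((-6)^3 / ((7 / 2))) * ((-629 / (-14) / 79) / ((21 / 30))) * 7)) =-19355 / 15984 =-1.21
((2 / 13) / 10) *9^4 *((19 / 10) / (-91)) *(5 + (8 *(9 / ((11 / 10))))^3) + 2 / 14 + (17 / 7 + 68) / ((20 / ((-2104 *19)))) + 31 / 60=-9876400991761 / 13496340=-731783.65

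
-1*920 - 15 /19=-17495 /19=-920.79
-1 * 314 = -314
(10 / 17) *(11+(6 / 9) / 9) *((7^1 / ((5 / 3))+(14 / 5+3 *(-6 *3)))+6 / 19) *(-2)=5304260 / 8721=608.22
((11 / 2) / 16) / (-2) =-11 / 64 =-0.17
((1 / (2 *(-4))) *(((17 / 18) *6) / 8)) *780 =-69.06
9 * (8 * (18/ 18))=72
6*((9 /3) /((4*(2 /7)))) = 63 /4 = 15.75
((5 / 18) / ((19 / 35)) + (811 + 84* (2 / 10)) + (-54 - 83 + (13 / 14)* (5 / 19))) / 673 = 4138963 / 4027905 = 1.03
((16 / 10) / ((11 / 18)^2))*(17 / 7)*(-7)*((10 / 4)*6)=-132192 / 121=-1092.50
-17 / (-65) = 17 / 65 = 0.26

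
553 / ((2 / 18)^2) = 44793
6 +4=10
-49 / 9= -5.44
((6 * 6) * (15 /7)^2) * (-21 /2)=-12150 /7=-1735.71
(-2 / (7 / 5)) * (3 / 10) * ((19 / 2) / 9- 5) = 71 / 42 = 1.69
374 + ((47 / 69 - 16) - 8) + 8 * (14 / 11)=273895 / 759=360.86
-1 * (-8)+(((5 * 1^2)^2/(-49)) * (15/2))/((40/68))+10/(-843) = 245039/165228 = 1.48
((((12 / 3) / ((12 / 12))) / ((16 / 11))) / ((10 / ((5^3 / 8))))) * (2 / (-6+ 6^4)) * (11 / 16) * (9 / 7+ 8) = 39325 / 924672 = 0.04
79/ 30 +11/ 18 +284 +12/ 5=289.64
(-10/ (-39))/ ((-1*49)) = -10/ 1911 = -0.01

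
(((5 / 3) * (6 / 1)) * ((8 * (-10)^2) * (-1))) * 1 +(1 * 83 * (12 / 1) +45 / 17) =-119023 / 17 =-7001.35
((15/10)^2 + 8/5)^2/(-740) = -5929/296000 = -0.02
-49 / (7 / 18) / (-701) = 126 / 701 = 0.18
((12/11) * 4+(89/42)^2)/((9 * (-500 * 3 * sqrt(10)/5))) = -171803 * sqrt(10)/523908000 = -0.00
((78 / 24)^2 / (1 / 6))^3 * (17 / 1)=2215505331 / 512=4327158.85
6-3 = 3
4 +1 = 5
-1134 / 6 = -189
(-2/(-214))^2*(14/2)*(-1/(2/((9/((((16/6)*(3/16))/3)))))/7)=-27/11449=-0.00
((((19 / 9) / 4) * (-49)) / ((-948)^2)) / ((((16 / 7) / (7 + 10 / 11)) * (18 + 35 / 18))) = -188993 / 37855809024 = -0.00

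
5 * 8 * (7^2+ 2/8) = 1970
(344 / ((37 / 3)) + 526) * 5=102470 / 37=2769.46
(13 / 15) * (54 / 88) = 0.53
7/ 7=1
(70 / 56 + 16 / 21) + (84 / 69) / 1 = 6239 / 1932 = 3.23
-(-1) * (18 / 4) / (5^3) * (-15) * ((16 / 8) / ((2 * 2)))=-27 / 100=-0.27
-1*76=-76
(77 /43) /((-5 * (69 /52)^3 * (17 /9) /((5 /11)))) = -984256 /26682231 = -0.04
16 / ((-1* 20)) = -4 / 5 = -0.80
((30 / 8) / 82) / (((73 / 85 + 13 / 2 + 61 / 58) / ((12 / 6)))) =36975 / 3400048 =0.01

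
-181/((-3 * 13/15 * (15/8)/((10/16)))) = 905/39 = 23.21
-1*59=-59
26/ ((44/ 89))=1157/ 22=52.59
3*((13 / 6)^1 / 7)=0.93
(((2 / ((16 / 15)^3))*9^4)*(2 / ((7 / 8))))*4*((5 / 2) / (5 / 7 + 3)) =110716875 / 1664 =66536.58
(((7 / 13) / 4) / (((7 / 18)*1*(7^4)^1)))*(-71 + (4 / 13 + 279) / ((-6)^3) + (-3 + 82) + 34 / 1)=114305 / 19476912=0.01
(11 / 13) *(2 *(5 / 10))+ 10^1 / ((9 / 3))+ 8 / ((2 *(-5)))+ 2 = 1049 / 195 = 5.38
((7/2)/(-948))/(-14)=1/3792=0.00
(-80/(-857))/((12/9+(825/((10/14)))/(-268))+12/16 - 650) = -6432/44940223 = -0.00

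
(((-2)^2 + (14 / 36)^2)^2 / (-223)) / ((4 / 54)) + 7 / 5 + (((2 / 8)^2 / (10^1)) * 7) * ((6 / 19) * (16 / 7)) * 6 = 89983873 / 164734560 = 0.55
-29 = -29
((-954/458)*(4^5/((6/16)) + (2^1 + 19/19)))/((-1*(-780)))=-434653/59540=-7.30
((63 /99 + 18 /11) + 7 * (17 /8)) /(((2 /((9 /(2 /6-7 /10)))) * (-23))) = 203715 /22264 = 9.15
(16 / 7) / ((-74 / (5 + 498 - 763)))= 2080 / 259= 8.03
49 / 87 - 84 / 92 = -700 / 2001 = -0.35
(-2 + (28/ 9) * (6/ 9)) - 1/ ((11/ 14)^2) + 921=3003857/ 3267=919.45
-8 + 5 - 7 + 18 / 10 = -41 / 5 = -8.20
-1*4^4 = -256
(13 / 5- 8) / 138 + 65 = 14941 / 230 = 64.96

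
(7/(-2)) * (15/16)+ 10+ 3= 311/32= 9.72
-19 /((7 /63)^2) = -1539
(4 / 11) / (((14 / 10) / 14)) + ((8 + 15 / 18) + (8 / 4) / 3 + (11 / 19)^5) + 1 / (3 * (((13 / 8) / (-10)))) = 23688359347 / 2124492942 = 11.15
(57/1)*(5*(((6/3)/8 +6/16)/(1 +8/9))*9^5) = 757303425/136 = 5568407.54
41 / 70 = 0.59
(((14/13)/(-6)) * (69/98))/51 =-0.00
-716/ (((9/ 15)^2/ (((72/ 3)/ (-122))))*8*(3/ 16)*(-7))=-143200/ 3843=-37.26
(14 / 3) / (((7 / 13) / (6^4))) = 11232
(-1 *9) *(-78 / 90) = 39 / 5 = 7.80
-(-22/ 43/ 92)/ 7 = 11/ 13846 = 0.00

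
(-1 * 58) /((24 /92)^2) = -852.28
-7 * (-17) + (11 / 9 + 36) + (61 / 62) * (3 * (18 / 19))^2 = 16534988 / 100719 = 164.17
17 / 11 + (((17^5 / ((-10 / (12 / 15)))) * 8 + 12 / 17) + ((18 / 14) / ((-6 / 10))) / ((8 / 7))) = -33985683077 / 37400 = -908708.10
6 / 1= 6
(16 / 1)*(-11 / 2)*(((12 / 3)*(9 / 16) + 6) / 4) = -363 / 2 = -181.50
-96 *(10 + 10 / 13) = -13440 / 13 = -1033.85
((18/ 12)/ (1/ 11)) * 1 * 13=429/ 2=214.50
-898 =-898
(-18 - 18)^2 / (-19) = -68.21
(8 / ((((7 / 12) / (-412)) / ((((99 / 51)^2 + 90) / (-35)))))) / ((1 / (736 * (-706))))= -556934638215168 / 70805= -7865752958.34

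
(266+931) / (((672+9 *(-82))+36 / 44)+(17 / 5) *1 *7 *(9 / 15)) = -109725 / 4666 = -23.52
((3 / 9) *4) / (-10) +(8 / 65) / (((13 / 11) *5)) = -1426 / 12675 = -0.11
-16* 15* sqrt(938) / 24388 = -60* sqrt(938) / 6097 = -0.30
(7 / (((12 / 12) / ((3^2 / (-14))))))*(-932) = 4194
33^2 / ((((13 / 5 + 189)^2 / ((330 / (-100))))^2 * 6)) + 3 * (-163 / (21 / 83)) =-91162813434238747 / 47168282542976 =-1932.71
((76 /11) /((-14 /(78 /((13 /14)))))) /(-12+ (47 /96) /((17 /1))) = 744192 /214907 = 3.46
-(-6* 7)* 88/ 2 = 1848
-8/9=-0.89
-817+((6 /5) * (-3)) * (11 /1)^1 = -4283 /5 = -856.60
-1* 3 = -3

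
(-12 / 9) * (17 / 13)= -68 / 39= -1.74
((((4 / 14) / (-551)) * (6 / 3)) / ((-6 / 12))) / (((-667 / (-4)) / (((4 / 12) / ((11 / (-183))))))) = -1952 / 28298809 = -0.00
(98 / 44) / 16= 49 / 352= 0.14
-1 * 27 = -27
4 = 4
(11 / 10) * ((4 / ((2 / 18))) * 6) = 1188 / 5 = 237.60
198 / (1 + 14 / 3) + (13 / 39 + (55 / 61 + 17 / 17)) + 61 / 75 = 2954632 / 77775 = 37.99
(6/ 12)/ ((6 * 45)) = 1/ 540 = 0.00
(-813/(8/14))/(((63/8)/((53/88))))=-14363/132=-108.81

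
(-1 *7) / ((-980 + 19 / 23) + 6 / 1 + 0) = 161 / 22383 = 0.01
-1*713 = -713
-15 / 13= -1.15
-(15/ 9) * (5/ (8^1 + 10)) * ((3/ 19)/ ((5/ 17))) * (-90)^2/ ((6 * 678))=-2125/ 4294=-0.49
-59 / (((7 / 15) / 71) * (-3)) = 20945 / 7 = 2992.14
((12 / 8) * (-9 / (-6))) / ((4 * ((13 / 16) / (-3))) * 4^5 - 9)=-27 / 13420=-0.00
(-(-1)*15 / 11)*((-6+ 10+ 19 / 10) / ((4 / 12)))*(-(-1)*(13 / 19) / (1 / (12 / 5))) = 41418 / 1045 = 39.63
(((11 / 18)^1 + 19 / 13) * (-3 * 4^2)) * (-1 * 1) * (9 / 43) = 11640 / 559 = 20.82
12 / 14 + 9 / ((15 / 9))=219 / 35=6.26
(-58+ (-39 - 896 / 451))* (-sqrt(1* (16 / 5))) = 178572* sqrt(5) / 2255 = 177.07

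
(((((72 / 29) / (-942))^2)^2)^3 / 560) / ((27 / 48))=0.00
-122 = -122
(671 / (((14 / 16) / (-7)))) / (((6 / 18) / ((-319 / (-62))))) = -2568588 / 31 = -82857.68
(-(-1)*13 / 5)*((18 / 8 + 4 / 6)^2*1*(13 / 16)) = 41405 / 2304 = 17.97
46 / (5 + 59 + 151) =46 / 215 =0.21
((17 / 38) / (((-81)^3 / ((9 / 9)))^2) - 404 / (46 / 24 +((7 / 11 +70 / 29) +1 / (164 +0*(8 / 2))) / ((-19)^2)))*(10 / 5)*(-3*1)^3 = 122831022483710157933383 / 10839109987755020385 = 11332.21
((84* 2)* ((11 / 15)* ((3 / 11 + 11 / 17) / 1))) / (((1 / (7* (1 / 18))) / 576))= 2157568 / 85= 25383.15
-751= -751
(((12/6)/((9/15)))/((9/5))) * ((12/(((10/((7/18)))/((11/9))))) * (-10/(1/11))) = -84700/729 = -116.19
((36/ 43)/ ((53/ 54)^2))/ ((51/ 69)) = 2414448/ 2053379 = 1.18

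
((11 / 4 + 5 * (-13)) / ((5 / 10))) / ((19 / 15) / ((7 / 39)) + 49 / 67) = -194635 / 12176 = -15.99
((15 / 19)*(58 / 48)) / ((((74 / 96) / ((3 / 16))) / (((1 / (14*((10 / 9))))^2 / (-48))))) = -7047 / 352737280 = -0.00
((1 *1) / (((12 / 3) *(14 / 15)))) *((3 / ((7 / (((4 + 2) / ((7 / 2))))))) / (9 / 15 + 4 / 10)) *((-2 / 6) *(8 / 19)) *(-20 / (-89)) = -3600 / 580013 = -0.01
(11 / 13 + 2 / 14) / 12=15 / 182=0.08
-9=-9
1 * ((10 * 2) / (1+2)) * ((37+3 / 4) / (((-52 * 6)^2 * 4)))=755 / 1168128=0.00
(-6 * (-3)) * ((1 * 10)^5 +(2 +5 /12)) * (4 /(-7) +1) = 771447.21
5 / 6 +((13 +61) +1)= 455 / 6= 75.83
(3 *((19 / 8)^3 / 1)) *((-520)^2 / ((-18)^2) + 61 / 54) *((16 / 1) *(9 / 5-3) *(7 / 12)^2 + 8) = 10214511967 / 207360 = 49259.80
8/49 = 0.16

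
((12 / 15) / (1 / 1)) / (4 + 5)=4 / 45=0.09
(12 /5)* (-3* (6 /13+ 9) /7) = -4428 /455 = -9.73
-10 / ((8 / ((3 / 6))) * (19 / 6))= -15 / 76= -0.20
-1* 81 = -81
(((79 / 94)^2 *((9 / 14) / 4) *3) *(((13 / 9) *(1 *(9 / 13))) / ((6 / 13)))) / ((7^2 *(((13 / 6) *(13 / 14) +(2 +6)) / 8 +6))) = 2190591 / 1054916786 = 0.00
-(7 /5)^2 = -49 /25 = -1.96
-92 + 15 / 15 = -91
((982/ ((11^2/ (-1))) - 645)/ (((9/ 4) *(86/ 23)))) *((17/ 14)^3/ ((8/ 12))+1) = -36765019967/ 128493288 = -286.12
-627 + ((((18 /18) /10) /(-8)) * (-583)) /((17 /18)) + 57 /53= -22280229 /36040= -618.21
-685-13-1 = -699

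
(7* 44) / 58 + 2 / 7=1136 / 203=5.60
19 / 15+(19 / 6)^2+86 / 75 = 11197 / 900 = 12.44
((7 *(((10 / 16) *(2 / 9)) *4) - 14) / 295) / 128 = -91 / 339840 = -0.00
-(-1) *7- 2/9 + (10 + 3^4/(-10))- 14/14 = 691/90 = 7.68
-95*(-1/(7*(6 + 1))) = 95/49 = 1.94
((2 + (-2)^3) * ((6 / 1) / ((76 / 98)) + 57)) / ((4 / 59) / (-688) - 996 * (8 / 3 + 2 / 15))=0.14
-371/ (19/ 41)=-15211/ 19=-800.58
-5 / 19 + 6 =109 / 19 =5.74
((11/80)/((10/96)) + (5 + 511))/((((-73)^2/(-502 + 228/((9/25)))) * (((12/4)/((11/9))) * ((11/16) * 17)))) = 3019616/6794475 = 0.44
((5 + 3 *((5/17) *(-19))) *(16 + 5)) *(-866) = 3637200/17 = 213952.94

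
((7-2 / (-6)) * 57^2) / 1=23826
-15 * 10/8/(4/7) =-525/16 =-32.81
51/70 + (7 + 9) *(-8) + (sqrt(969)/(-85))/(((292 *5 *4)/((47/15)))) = -127.27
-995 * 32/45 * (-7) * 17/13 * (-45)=-3788960/13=-291458.46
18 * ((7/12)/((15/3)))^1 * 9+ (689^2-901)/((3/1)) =1579589/10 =157958.90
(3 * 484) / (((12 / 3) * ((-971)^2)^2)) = 363 / 888949151281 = 0.00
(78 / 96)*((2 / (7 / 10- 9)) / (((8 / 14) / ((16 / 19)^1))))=-455 / 1577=-0.29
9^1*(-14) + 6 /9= -376 /3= -125.33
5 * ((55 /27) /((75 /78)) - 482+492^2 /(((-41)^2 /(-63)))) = -1289504 /27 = -47759.41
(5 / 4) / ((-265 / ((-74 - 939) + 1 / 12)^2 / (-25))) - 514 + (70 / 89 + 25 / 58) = 9492779664613 / 78792768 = 120477.80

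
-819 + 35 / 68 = -55657 / 68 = -818.49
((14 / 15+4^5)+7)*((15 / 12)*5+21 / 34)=7228693 / 1020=7086.95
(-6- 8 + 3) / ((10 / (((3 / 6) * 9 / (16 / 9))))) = -891 / 320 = -2.78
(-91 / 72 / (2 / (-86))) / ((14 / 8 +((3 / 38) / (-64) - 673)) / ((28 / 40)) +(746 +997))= 4163432 / 60066009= 0.07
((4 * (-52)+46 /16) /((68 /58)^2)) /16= -1380081 /147968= -9.33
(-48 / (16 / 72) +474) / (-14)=-129 / 7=-18.43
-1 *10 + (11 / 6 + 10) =11 / 6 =1.83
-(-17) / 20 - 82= -1623 / 20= -81.15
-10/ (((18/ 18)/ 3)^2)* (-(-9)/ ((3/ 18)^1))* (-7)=34020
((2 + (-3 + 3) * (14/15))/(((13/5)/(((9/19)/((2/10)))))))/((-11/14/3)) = -18900/2717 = -6.96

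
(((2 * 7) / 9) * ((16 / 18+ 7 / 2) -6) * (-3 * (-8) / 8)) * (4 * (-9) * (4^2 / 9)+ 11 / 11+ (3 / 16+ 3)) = 64757 / 144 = 449.70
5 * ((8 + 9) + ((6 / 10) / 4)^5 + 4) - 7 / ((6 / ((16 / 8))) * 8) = 201040729 / 1920000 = 104.71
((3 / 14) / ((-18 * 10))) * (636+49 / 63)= -5731 / 7560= -0.76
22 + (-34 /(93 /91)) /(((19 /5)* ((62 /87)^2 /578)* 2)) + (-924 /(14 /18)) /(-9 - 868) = -4923051131509 /992814866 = -4958.68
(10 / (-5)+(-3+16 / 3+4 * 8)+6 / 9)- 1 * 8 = 25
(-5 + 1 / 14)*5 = -345 / 14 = -24.64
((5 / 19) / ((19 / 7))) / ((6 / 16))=280 / 1083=0.26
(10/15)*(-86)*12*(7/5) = -963.20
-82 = -82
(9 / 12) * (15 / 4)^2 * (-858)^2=124227675 / 16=7764229.69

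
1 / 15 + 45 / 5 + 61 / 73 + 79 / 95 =223318 / 20805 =10.73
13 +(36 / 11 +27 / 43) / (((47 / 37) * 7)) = 2091286 / 155617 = 13.44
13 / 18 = 0.72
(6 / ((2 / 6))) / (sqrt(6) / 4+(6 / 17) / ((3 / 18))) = 29376 / 3167-3468 * sqrt(6) / 3167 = 6.59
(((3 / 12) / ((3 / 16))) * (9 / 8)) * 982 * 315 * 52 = 24127740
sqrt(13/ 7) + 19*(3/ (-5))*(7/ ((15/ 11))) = -1463/ 25 + sqrt(91)/ 7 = -57.16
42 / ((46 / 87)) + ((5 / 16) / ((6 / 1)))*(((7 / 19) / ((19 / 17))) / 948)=79.43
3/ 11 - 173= -1900/ 11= -172.73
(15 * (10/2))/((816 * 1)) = 25/272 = 0.09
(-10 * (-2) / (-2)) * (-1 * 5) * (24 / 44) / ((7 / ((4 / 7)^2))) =4800 / 3773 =1.27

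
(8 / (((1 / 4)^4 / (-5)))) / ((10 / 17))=-17408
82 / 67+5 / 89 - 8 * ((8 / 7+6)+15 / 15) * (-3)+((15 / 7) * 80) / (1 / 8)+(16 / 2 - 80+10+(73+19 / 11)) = 725855505 / 459151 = 1580.86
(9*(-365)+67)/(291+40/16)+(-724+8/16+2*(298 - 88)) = -369181/1174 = -314.46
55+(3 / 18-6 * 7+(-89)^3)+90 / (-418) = -884014885 / 1254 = -704956.05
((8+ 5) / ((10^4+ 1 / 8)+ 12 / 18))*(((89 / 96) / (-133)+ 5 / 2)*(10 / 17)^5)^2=79157231328125000 / 1975222482142191333429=0.00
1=1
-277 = -277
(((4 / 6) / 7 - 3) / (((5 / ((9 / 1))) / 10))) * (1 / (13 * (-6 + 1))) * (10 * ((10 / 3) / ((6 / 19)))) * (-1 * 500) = -11590000 / 273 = -42454.21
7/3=2.33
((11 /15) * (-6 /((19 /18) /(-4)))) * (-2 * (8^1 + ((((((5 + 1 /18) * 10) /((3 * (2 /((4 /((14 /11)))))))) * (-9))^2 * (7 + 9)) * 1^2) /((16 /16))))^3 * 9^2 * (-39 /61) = 30052107177946398090264576 /5795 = 5185868365478239532401.14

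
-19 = -19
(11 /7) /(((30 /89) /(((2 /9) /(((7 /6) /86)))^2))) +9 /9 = 57971777 /46305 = 1251.96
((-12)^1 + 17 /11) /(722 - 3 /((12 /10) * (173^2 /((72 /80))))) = -598580 /41338451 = -0.01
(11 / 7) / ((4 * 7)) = 11 / 196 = 0.06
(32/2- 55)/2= -39/2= -19.50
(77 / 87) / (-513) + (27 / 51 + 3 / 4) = 3877661 / 3034908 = 1.28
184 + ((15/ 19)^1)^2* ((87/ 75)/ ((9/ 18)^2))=67468/ 361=186.89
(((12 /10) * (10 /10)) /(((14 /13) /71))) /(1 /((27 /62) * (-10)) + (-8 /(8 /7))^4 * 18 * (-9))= -0.00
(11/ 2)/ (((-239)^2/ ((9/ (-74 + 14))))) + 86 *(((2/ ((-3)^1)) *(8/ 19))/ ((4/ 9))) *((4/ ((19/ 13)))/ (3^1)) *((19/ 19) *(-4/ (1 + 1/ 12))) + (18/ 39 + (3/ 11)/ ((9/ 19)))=65107052196403/ 353850885960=184.00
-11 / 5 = -2.20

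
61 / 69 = 0.88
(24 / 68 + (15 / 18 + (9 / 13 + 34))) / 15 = 9515 / 3978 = 2.39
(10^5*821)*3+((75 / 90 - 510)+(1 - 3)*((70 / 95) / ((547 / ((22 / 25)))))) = 246299490.83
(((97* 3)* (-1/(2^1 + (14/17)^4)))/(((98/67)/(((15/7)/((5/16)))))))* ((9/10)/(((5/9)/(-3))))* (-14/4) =-395703371691/41947675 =-9433.26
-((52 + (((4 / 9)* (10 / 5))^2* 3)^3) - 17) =-951049 / 19683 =-48.32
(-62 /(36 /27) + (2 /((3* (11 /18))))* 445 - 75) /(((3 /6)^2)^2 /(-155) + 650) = 3309560 /5910663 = 0.56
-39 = -39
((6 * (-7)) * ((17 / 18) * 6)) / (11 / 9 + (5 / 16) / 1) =-2016 / 13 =-155.08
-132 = -132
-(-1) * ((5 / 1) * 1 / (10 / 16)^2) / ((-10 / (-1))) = 32 / 25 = 1.28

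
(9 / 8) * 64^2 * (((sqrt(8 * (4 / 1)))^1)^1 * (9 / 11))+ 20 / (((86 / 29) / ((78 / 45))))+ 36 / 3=3056 / 129+ 165888 * sqrt(2) / 11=21351.06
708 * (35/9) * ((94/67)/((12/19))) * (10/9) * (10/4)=92202250/5427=16989.54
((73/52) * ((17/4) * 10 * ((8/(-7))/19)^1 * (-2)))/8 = 6205/6916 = 0.90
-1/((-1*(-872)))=-1/872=-0.00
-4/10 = -2/5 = -0.40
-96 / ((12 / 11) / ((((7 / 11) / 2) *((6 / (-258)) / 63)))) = 4 / 387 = 0.01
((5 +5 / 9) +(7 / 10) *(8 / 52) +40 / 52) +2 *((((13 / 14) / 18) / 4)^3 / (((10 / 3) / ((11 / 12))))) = 1712905390907 / 266290053120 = 6.43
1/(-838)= -1/838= -0.00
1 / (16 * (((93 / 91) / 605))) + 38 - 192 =-117.00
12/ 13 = 0.92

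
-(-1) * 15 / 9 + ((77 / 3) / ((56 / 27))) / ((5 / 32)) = 1213 / 15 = 80.87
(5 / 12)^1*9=15 / 4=3.75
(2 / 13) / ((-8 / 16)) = -4 / 13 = -0.31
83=83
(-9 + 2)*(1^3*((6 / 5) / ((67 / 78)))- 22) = 48314 / 335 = 144.22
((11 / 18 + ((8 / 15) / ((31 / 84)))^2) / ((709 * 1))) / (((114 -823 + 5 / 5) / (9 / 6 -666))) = 517177249 / 144718527600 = 0.00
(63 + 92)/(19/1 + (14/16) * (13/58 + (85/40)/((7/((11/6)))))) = 1726080/219191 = 7.87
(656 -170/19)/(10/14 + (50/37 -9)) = -1592073/17062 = -93.31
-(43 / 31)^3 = -79507 / 29791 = -2.67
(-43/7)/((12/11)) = -5.63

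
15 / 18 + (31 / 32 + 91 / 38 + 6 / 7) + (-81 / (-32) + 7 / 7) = 6851 / 798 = 8.59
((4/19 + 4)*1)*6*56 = 26880/19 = 1414.74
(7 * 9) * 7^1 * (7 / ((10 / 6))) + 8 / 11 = 101911 / 55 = 1852.93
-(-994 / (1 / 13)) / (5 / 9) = 116298 / 5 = 23259.60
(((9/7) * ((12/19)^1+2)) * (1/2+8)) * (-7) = -3825/19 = -201.32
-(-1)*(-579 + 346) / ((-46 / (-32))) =-3728 / 23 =-162.09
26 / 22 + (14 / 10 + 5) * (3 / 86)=3323 / 2365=1.41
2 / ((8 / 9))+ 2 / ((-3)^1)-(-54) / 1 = 667 / 12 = 55.58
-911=-911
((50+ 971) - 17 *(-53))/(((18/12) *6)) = 1922/9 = 213.56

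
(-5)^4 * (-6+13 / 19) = -63125 / 19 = -3322.37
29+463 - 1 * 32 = 460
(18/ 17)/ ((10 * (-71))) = -0.00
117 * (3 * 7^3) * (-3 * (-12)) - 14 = 4334134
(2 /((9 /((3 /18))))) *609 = 203 /9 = 22.56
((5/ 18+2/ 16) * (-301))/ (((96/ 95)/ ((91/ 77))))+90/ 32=-138.97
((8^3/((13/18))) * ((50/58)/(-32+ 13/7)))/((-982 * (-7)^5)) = -115200/93777242377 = -0.00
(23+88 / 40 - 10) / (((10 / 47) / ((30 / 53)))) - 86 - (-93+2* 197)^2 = -24021339 / 265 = -90646.56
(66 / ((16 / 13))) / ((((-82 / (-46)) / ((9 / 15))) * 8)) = 29601 / 13120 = 2.26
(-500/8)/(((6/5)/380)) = -59375/3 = -19791.67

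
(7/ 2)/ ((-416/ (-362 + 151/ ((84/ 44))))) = 457/ 192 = 2.38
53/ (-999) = -53/ 999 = -0.05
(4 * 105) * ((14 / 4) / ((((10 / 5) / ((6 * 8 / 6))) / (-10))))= -58800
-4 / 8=-1 / 2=-0.50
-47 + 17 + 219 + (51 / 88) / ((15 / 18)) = 41733 / 220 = 189.70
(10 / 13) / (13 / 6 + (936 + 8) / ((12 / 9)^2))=60 / 41587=0.00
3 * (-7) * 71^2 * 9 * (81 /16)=-77172669 /16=-4823291.81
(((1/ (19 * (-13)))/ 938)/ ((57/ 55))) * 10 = -0.00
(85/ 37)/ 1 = 85/ 37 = 2.30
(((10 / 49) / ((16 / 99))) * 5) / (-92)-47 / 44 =-450977 / 396704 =-1.14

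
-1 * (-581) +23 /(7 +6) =7576 /13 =582.77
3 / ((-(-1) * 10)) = 3 / 10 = 0.30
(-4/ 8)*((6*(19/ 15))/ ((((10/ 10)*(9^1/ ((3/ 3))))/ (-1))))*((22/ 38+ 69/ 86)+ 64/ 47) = 42131/ 36378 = 1.16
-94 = -94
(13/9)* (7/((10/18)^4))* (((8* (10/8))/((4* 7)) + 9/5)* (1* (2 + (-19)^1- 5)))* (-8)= 125930376/3125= 40297.72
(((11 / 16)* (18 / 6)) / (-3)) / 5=-11 / 80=-0.14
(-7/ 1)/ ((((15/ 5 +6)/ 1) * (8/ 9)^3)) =-567/ 512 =-1.11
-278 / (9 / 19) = -586.89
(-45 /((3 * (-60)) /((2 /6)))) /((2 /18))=3 /4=0.75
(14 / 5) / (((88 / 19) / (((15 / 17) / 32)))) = 399 / 23936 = 0.02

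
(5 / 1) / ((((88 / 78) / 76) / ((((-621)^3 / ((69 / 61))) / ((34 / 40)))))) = -15688222956900 / 187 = -83894240411.23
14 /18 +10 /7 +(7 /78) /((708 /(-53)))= 850307 /386568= 2.20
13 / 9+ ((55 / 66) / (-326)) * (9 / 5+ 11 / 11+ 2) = 1.43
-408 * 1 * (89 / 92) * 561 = -5092758 / 23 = -221424.26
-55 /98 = -0.56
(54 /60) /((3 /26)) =7.80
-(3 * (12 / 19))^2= -1296 / 361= -3.59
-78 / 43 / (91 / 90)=-540 / 301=-1.79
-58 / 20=-29 / 10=-2.90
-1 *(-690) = 690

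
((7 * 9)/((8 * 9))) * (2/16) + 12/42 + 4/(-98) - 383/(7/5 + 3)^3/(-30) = 6312923/12522048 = 0.50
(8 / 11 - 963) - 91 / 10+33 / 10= -53244 / 55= -968.07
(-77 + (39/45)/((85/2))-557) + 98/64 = -25803893/40800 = -632.45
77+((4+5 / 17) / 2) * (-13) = 1669 / 34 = 49.09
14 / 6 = 7 / 3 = 2.33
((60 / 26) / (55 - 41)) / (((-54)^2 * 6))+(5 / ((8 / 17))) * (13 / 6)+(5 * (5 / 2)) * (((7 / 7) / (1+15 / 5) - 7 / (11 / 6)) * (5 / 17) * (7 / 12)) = 6100869875 / 396972576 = 15.37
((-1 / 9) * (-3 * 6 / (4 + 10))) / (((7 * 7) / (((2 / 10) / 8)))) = 1 / 13720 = 0.00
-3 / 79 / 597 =-1 / 15721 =-0.00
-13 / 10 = -1.30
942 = 942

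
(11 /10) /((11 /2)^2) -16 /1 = -878 /55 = -15.96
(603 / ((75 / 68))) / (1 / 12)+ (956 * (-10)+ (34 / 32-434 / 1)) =-1372919 / 400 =-3432.30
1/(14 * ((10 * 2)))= 1/280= 0.00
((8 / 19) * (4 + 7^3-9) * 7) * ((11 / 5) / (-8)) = -273.96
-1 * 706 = -706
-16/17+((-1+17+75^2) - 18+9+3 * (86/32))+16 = 1538193/272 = 5655.12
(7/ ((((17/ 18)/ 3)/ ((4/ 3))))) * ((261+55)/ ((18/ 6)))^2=5591936/ 17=328937.41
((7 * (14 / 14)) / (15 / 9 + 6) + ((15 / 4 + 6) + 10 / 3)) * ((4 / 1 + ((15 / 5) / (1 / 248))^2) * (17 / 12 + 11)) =79652606995 / 828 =96198800.72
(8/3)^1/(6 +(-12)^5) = -4/373239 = -0.00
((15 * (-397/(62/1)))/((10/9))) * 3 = -32157/124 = -259.33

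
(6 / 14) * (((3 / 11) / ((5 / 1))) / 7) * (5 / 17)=0.00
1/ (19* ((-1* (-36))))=1/ 684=0.00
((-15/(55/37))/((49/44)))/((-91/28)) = 1776/637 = 2.79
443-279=164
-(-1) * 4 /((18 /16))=32 /9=3.56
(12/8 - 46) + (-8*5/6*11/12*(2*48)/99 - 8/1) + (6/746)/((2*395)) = -232420922/3978045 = -58.43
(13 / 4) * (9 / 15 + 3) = 117 / 10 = 11.70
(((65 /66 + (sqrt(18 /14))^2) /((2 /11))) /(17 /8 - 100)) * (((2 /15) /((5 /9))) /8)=-1049 /274050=-0.00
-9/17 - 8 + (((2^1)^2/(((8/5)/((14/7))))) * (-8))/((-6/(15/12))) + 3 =143/51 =2.80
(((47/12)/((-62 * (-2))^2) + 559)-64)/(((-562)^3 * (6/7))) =-639334409/196510071407616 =-0.00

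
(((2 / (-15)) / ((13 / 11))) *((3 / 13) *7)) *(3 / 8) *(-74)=8547 / 1690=5.06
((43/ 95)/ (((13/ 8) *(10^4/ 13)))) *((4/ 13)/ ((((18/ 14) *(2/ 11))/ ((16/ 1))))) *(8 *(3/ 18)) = 211904/ 20840625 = 0.01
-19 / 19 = -1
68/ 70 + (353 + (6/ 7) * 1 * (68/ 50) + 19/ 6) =376219/ 1050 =358.30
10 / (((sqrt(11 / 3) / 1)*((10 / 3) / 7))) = 21*sqrt(33) / 11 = 10.97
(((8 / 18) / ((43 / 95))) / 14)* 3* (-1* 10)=-1900 / 903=-2.10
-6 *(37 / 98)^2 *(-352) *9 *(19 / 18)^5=37287574841 / 10501974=3550.53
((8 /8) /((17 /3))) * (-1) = -3 /17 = -0.18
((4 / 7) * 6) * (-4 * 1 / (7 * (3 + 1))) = -24 / 49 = -0.49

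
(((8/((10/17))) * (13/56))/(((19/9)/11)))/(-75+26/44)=-240669/1088605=-0.22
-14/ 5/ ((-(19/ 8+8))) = 112/ 415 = 0.27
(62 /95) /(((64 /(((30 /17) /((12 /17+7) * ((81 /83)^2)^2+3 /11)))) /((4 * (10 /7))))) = 80916437305 /5714628674104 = 0.01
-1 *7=-7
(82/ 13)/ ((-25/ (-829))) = 67978/ 325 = 209.16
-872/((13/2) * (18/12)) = -3488/39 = -89.44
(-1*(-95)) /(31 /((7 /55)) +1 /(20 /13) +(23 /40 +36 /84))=3800 /9809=0.39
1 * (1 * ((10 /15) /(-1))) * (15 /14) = -5 /7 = -0.71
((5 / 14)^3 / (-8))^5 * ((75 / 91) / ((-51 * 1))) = 762939453125 / 7886072834553790808981504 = 0.00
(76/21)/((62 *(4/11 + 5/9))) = 1254/19747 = 0.06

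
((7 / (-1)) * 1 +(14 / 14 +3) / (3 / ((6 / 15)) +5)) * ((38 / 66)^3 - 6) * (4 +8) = 139453684 / 299475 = 465.66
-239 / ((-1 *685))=239 / 685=0.35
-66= -66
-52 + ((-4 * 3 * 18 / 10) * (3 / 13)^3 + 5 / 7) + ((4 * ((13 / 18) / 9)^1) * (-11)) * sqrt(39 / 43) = -54.91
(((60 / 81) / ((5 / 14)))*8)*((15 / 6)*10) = 11200 / 27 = 414.81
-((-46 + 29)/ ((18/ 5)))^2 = -7225/ 324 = -22.30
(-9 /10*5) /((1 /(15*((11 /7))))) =-1485 /14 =-106.07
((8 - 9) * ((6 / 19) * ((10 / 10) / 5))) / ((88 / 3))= -9 / 4180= -0.00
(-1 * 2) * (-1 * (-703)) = -1406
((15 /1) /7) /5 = 3 /7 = 0.43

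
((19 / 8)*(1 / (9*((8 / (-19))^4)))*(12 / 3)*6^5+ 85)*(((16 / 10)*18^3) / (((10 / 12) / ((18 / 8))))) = 1316328830739 / 200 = 6581644153.70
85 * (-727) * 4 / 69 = -247180 / 69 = -3582.32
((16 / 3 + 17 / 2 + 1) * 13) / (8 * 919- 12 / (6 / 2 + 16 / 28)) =2225 / 84792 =0.03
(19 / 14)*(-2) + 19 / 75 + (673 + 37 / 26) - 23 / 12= 18292241 / 27300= 670.05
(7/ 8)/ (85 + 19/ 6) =21/ 2116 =0.01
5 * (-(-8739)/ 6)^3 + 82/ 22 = 1359515437663/ 88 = 15449039064.35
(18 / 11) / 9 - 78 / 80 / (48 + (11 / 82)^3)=0.16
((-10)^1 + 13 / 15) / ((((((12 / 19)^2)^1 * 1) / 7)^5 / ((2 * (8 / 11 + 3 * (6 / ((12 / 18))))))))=-861145649281256778299 / 1021636509696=-842908060.85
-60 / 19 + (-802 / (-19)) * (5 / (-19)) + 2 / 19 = -5112 / 361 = -14.16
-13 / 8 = -1.62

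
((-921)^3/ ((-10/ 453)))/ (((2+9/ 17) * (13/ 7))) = 42113763507627/ 5590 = 7533768069.34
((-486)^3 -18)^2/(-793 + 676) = -112624244329428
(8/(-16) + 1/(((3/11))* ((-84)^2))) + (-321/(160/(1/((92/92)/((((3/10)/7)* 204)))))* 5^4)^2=40703964057707/338688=120181299.77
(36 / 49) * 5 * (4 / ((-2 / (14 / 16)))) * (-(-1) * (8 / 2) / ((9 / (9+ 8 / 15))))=-572 / 21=-27.24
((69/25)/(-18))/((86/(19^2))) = -8303/12900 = -0.64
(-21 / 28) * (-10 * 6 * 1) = 45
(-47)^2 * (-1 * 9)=-19881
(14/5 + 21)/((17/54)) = 378/5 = 75.60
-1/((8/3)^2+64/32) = -9/82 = -0.11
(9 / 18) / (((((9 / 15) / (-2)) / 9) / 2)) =-30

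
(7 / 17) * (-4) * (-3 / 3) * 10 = 280 / 17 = 16.47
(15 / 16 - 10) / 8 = -145 / 128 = -1.13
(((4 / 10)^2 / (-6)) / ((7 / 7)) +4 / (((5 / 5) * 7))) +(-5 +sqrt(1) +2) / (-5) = 496 / 525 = 0.94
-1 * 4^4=-256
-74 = -74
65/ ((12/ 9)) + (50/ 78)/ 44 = 20920/ 429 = 48.76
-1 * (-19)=19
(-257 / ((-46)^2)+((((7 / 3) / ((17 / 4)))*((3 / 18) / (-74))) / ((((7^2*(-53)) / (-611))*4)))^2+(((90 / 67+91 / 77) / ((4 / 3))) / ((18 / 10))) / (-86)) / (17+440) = -158176995920941864639 / 540706919328349393113648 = -0.00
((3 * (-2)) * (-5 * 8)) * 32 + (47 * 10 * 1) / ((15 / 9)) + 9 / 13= 103515 / 13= 7962.69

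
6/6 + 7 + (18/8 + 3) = 53/4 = 13.25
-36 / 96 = -3 / 8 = -0.38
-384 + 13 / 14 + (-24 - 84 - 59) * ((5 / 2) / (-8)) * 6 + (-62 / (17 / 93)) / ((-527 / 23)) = -892445 / 16184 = -55.14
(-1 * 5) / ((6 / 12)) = -10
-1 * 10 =-10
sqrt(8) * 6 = 12 * sqrt(2) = 16.97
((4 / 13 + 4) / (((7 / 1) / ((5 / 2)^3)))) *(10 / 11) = 1250 / 143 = 8.74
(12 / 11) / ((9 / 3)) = 4 / 11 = 0.36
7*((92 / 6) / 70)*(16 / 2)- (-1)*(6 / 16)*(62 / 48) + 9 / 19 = 241219 / 18240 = 13.22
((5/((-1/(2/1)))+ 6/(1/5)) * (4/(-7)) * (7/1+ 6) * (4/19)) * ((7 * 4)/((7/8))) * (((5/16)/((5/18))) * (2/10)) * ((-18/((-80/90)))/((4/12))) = -1819584/133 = -13681.08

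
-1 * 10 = -10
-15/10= -3/2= -1.50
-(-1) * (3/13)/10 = 3/130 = 0.02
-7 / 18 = -0.39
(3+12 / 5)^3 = 19683 / 125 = 157.46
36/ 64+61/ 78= 839/ 624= 1.34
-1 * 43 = -43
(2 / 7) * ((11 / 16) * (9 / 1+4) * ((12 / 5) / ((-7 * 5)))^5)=-4447872 / 1148916015625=-0.00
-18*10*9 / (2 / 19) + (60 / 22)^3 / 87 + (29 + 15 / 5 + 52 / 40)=-5927442633 / 385990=-15356.47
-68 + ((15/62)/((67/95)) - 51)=-492901/4154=-118.66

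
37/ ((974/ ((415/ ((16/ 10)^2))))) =383875/ 62336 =6.16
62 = 62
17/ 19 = 0.89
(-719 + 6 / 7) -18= -5153 / 7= -736.14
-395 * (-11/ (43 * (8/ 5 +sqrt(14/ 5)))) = -86900/ 129 +21725 * sqrt(70)/ 258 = 30.87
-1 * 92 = -92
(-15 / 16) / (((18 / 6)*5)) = -0.06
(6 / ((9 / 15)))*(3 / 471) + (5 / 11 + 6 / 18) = 4412 / 5181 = 0.85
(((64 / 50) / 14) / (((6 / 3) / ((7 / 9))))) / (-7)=-8 / 1575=-0.01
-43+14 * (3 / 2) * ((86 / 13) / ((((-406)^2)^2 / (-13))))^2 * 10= -43.00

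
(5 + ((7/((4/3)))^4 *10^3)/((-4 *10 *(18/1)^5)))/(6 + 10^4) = 29799815/59755511808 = 0.00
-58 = -58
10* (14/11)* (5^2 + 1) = 3640/11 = 330.91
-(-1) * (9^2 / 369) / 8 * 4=9 / 82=0.11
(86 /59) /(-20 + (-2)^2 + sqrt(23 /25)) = -34400 /376243- 430 *sqrt(23) /376243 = -0.10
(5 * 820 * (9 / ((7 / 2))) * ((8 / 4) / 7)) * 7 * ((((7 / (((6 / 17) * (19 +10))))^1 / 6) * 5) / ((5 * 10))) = 6970 / 29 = 240.34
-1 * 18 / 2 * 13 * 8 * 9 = -8424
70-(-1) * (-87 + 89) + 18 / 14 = 73.29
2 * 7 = 14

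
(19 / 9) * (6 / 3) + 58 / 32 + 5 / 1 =1589 / 144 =11.03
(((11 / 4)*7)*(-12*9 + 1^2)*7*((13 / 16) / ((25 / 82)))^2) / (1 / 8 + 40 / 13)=-212995443661 / 6660000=-31981.30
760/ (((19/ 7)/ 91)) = 25480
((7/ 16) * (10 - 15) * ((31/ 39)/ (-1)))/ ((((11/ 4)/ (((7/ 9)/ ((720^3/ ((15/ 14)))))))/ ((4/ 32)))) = 217/ 1229747650560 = 0.00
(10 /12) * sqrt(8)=5 * sqrt(2) /3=2.36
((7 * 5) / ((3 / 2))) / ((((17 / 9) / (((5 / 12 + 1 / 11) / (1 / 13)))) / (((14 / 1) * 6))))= 1280370 / 187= 6846.90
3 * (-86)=-258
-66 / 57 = -22 / 19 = -1.16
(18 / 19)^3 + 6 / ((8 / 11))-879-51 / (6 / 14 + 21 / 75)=-400540107 / 425258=-941.88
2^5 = 32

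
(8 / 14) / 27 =4 / 189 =0.02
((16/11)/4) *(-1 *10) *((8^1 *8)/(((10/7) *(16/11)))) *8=-896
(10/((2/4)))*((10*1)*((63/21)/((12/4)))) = 200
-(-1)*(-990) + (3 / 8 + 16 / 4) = -7885 / 8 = -985.62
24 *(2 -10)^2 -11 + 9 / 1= 1534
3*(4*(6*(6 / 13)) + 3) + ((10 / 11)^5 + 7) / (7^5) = 1486040457834 / 35188194041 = 42.23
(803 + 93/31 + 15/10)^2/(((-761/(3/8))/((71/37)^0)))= -7824675/24352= -321.32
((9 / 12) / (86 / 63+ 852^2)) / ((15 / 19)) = 0.00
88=88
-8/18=-0.44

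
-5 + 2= -3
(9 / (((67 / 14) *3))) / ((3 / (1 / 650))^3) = 7 / 82799437500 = 0.00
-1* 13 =-13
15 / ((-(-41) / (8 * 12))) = 1440 / 41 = 35.12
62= 62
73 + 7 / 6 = 445 / 6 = 74.17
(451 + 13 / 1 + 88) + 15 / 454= 552.03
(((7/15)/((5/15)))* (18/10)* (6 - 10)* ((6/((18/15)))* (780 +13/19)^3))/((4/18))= -3700837744106958/34295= -107911874737.04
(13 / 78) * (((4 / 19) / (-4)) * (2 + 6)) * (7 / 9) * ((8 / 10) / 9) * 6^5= -3584 / 95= -37.73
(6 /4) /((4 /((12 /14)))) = 9 /28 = 0.32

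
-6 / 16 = -3 / 8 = -0.38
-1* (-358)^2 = -128164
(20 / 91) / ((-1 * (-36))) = 5 / 819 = 0.01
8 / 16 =1 / 2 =0.50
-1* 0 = 0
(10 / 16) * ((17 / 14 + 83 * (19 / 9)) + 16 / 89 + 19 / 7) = 10055065 / 89712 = 112.08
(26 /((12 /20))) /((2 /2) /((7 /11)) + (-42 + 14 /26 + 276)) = 5915 /32229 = 0.18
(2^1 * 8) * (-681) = -10896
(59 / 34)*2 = 59 / 17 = 3.47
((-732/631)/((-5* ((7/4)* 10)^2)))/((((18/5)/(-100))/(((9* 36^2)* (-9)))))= 2209.14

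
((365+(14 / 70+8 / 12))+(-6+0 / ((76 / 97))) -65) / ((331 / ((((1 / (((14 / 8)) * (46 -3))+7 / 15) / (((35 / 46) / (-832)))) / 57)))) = -366823380352 / 44721865125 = -8.20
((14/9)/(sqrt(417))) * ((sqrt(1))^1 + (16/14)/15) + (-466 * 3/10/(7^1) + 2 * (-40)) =-3499/35 + 226 * sqrt(417)/56295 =-99.89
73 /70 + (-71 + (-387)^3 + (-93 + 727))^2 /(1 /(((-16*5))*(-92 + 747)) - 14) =-12322155356588215247127 /51352070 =-239954404108504.59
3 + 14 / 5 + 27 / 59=1846 / 295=6.26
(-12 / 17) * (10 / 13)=-120 / 221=-0.54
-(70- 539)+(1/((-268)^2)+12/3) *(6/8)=135603715/287296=472.00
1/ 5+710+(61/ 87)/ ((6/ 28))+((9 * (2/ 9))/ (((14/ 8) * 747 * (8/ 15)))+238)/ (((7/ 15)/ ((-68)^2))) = 12520143078827/ 5307435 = 2358981.90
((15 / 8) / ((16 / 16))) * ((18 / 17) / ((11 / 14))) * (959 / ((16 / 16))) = 906255 / 374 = 2423.14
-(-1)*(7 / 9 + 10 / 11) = 167 / 99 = 1.69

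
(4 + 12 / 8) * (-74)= -407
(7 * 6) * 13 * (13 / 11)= 7098 / 11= 645.27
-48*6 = -288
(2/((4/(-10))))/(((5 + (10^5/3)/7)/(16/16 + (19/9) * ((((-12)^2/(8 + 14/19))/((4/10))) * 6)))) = -911463/1661743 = -0.55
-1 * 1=-1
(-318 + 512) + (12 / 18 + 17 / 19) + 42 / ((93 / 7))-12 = 329939 / 1767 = 186.72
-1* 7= -7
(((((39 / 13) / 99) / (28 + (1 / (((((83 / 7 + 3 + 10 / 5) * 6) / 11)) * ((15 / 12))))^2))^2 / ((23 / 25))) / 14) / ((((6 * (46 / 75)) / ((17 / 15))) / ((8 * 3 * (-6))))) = -869041984218750 / 215607083430710215783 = -0.00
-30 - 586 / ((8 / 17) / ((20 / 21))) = -25535 / 21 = -1215.95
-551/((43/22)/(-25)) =303050/43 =7047.67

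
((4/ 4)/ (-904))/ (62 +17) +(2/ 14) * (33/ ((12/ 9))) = 1767539/ 499912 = 3.54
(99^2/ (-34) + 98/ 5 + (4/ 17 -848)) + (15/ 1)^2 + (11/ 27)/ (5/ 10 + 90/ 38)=-445919989/ 500310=-891.29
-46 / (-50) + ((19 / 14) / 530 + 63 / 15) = 190047 / 37100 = 5.12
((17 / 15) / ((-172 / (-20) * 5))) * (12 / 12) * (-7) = -119 / 645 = -0.18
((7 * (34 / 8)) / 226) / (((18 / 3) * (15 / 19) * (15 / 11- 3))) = -24871 / 1464480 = -0.02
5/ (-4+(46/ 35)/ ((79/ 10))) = -553/ 424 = -1.30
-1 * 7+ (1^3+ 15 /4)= -9 /4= -2.25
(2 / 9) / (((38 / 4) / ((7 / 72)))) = 0.00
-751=-751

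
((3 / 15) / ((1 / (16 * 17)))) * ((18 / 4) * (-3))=-3672 / 5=-734.40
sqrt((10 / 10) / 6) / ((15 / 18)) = sqrt(6) / 5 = 0.49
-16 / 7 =-2.29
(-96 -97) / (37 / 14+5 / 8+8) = -10808 / 631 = -17.13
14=14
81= 81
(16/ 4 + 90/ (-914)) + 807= 370582/ 457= 810.90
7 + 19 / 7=68 / 7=9.71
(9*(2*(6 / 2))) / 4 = 27 / 2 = 13.50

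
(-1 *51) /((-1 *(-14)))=-51 /14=-3.64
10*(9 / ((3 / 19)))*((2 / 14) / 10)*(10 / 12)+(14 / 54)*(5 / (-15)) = 7597 / 1134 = 6.70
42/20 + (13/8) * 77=5089/40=127.22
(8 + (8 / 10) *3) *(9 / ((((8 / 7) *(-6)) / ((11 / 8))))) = -3003 / 160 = -18.77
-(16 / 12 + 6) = -22 / 3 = -7.33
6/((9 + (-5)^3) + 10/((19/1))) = -57/1097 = -0.05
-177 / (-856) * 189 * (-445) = -14886585 / 856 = -17390.87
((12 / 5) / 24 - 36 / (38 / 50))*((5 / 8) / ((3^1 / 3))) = -8981 / 304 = -29.54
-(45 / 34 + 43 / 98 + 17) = -15629 / 833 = -18.76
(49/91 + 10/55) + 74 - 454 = -54237/143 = -379.28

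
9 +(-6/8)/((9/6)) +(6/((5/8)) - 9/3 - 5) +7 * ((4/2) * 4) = 661/10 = 66.10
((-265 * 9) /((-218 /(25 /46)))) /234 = 6625 /260728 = 0.03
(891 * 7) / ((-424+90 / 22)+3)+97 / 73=-4563469 / 334778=-13.63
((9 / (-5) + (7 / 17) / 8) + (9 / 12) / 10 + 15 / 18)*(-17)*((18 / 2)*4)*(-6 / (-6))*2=5142 / 5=1028.40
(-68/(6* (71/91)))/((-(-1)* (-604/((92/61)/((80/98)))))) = 1743469/39238860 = 0.04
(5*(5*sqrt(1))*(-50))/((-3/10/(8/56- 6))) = -512500/21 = -24404.76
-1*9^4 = -6561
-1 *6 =-6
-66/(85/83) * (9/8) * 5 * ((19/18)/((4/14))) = -364287/272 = -1339.29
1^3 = 1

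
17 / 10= 1.70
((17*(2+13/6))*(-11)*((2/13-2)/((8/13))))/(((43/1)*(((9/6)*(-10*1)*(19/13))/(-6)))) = 12155/817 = 14.88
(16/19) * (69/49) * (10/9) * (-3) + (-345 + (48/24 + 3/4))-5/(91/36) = -16856127/48412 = -348.18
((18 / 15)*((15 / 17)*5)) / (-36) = -5 / 34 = -0.15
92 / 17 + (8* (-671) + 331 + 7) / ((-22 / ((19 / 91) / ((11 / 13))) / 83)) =67502559 / 14399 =4688.00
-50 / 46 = -25 / 23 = -1.09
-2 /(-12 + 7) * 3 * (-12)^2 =864 /5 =172.80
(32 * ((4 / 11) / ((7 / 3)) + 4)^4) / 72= 132.57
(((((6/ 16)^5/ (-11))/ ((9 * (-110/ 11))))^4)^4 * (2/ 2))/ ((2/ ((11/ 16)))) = 79766443076872509863361/ 2361778773434535065872743117739603103820111824679319559288132825360270442138454030884536320000000000000000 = 0.00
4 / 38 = 2 / 19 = 0.11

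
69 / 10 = 6.90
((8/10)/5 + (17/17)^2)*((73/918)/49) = 2117/1124550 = 0.00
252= 252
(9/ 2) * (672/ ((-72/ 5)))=-210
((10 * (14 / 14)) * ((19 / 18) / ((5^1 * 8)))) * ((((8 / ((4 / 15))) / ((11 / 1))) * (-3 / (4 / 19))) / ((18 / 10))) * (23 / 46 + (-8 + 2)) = 9025 / 288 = 31.34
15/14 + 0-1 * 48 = -657/14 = -46.93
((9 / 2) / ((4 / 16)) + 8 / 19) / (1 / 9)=3150 / 19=165.79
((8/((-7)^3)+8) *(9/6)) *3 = 12312/343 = 35.90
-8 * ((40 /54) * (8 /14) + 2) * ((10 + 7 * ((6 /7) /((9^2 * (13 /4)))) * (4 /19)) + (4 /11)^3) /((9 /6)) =-653905271744 /5032940913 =-129.93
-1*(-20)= 20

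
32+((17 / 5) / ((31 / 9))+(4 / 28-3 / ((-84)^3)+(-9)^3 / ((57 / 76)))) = -28751054821 / 30623040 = -938.87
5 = 5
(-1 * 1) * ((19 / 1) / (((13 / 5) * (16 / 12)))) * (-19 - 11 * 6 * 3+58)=45315 / 52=871.44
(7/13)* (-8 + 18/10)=-217/65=-3.34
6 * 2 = 12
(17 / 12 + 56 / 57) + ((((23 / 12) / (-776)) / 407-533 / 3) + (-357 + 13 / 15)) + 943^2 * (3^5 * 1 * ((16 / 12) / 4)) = 72028637.60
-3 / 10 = -0.30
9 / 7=1.29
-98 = -98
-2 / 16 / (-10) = 1 / 80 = 0.01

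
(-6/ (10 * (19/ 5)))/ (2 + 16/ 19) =-1/ 18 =-0.06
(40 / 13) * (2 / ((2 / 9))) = 360 / 13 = 27.69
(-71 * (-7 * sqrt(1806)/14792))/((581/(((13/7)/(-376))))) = -923 * sqrt(1806)/3231401152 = -0.00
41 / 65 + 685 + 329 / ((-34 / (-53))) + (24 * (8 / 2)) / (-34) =2642409 / 2210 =1195.66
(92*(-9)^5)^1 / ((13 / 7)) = -38027556 / 13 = -2925196.62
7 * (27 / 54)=7 / 2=3.50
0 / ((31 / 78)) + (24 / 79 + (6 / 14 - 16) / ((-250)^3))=0.30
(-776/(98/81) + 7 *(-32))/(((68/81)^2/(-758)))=26360648019/28322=930748.11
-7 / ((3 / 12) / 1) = -28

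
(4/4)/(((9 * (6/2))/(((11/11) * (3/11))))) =1/99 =0.01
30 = 30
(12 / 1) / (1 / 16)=192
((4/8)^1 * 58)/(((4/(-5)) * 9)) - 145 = -5365/36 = -149.03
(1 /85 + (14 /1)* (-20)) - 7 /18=-428977 /1530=-280.38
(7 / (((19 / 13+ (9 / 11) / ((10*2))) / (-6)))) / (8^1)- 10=-57985 / 4297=-13.49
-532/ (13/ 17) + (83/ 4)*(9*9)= 985.06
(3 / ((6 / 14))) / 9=7 / 9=0.78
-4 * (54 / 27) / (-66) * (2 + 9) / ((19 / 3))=4 / 19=0.21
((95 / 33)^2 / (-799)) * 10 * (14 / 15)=-0.10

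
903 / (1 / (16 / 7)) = 2064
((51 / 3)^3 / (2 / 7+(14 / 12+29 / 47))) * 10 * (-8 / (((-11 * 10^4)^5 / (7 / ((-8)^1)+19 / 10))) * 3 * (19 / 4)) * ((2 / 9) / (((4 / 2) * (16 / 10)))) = 66271457 / 5540154400000000000000000000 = 0.00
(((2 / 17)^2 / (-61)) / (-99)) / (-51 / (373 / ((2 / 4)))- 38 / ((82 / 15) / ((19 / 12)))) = -244688 / 1182328603137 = -0.00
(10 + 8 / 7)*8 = 624 / 7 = 89.14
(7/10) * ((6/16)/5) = 21/400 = 0.05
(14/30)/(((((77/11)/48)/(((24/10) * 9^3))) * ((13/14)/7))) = 13716864/325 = 42205.74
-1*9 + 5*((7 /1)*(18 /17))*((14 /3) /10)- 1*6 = 39 /17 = 2.29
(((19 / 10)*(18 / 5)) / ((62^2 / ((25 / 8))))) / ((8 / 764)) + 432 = 432.53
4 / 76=0.05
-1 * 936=-936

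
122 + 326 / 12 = 149.17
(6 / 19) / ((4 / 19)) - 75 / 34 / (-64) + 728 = 1587467 / 2176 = 729.53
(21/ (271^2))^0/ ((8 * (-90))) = -1/ 720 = -0.00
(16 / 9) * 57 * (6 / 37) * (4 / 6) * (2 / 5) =2432 / 555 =4.38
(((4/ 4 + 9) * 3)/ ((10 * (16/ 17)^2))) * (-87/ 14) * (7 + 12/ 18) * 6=-1734867/ 1792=-968.12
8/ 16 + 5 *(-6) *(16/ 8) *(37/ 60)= -73/ 2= -36.50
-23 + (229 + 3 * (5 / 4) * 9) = 959 / 4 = 239.75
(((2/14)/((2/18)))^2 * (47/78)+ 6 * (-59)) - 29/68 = -15309191/43316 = -353.43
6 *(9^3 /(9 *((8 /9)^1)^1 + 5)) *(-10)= -43740 /13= -3364.62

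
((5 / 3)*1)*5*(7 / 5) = 35 / 3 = 11.67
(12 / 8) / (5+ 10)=1 / 10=0.10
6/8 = 3/4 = 0.75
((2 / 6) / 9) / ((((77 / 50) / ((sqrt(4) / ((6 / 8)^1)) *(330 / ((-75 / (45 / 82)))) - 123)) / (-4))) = 353800 / 28413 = 12.45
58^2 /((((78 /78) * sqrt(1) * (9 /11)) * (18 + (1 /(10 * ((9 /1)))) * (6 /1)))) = 185020 /813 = 227.58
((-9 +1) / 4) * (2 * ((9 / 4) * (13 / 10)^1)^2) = -13689 / 400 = -34.22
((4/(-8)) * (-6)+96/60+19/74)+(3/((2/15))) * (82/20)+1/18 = 97.16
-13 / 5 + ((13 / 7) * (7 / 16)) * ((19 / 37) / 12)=-91117 / 35520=-2.57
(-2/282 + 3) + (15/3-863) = -855.01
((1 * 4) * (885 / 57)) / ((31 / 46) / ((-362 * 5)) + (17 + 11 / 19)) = 98246800 / 27808251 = 3.53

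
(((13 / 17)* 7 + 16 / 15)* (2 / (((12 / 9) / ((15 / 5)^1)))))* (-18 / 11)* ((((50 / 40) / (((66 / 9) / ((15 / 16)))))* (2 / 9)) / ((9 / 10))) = -122775 / 65824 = -1.87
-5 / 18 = -0.28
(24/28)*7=6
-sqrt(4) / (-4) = 1 / 2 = 0.50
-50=-50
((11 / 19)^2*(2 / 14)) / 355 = 121 / 897085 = 0.00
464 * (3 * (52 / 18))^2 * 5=1568320 / 9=174257.78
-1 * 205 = -205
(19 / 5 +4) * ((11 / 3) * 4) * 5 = 572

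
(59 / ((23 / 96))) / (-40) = -708 / 115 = -6.16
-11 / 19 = -0.58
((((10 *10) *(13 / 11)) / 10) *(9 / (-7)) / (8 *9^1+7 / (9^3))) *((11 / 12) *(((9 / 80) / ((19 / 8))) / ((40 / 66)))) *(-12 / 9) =2814669 / 139636700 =0.02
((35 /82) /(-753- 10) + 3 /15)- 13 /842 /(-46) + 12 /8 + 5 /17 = 29336023401 /14712931180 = 1.99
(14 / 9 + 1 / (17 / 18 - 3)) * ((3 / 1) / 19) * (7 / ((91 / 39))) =356 / 703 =0.51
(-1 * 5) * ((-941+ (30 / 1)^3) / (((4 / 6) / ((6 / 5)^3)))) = -8443116 / 25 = -337724.64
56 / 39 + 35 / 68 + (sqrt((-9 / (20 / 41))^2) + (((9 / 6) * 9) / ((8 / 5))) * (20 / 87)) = 8590723 / 384540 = 22.34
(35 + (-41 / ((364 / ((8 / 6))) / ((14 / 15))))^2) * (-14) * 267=-130903.44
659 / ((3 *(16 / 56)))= 4613 / 6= 768.83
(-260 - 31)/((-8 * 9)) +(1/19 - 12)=-3605/456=-7.91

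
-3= -3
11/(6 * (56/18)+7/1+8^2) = 33/269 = 0.12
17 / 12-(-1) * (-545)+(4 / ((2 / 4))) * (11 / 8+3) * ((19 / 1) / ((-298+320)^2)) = -196822 / 363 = -542.21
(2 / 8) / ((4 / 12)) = 3 / 4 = 0.75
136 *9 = 1224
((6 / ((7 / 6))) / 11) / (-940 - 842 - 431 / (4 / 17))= -144 / 1113035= -0.00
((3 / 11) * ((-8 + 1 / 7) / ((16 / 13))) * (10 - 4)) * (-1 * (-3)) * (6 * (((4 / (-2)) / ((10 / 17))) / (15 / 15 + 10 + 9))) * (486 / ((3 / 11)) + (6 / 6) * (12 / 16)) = 127652031 / 2240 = 56987.51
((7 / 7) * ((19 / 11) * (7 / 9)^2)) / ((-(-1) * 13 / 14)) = 13034 / 11583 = 1.13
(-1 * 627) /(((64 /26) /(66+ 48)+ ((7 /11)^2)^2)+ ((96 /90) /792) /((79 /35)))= -4836443182857 /1436127865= -3367.70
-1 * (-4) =4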